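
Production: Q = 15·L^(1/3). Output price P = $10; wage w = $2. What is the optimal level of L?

MP_L = (1/3)·15·L^(-2/3) = 5·L^(-2/3).
Profit maximization for a price taker requires P·MP_L = w: 10·5·L^(-2/3) = 2.
So L^(-2/3) = 0.04, which gives L = 125.

L* = 125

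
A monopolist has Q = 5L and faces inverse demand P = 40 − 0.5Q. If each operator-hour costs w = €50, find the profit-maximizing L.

Marginal revenue from the inverse demand is MR = 40 − Q.
The marginal product is MP_L = 5.
A monopolist hires until marginal revenue product equals the wage: MR·MP_L = w.
(40 − 5L)·5 = 50, so L = 6.

L* = 6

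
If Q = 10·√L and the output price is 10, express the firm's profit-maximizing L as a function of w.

MP_L = (1/2)·10·L^(-1/2) = 5·L^(-1/2).
Setting P·MP_L = w: 50·L^(-1/2) = w.
Solving for L: L^(-1/2) = w/50, so L = (50/w)^(2).

L(w) = 2500/w²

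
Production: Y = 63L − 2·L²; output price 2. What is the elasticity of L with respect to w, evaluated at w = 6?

From P·MP_L = w with MP_L = 63 − 4L, labor demand is L(w) = (63 − w/2)/4.
dL/dw = −1/(8) = -0.125.
At w = 6, L = 15, so ε = (dL/dw)·(w/L) = (-0.125)·(6/15) = -0.05.

ε = -0.05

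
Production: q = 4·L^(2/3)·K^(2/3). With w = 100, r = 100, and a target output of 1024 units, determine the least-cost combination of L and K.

L* = 64, K* = 64

Cost minimization requires the marginal rate of technical substitution to equal the input-price ratio: MP_L/MP_K = w/r.
Here MP_L/MP_K = (2/3)·(K/L)/(2/3) = (K/L). Setting this equal to 100/100 = 1 gives K = L.
Substituting into q = 1024: 4·L^(2/3)·(L)^(2/3) = 1024.
Solving, L = 64 and K = 64.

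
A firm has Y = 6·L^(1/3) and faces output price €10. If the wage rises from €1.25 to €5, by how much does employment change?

From P·MP_L = w with MP_L = 2·L^(-2/3), the labor demand is L(w) = (20/w)^(3/2).
At w = 1.25: L = 64. At w = 5: L = 8.
ΔL = 8 − 64 = -56.

ΔL = -56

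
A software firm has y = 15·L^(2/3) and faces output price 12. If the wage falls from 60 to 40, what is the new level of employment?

L* = 27

From P·MP_L = w with MP_L = 10·L^(-1/3), the labor demand is L(w) = (120/w)^(3).
At w = 60: L = 8. At w = 40: L = 27.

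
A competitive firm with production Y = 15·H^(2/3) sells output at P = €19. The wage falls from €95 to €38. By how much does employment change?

ΔH = 117

From P·MP_H = w with MP_H = 10·H^(-1/3), the labor demand is H(w) = (190/w)^(3).
At w = 95: H = 8. At w = 38: H = 125.
ΔH = 125 − 8 = 117.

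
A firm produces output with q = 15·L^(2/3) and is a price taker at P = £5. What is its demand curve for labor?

L(w) = 125000/w³

MP_L = (2/3)·15·L^(-1/3) = 10·L^(-1/3).
Setting P·MP_L = w: 50·L^(-1/3) = w.
Solving for L: L^(-1/3) = w/50, so L = (50/w)^(3).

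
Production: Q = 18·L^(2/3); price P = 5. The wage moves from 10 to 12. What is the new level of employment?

From P·MP_L = w with MP_L = 12·L^(-1/3), the labor demand is L(w) = (60/w)^(3).
At w = 10: L = 216. At w = 12: L = 125.

L* = 125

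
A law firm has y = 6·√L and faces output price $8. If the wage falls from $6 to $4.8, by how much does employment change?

From P·MP_L = w with MP_L = 3·L^(-1/2), the labor demand is L(w) = (24/w)^(2).
At w = 6: L = 16. At w = 4.8: L = 25.
ΔL = 25 − 16 = 9.

ΔL = 9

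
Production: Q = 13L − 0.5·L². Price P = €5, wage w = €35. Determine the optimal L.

The marginal product of L is MP_L = 13 − L.
A price-taking firm hires until the value of the marginal product equals the wage: P·MP_L = w, so 5·(13 − L) = 35.
Then 13 − L = 7, giving L = 6.

L* = 6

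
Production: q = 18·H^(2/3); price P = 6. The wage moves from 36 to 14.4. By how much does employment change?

ΔH = 117

From P·MP_H = w with MP_H = 12·H^(-1/3), the labor demand is H(w) = (72/w)^(3).
At w = 36: H = 8. At w = 14.4: H = 125.
ΔH = 125 − 8 = 117.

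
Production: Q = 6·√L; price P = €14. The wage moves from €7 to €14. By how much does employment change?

From P·MP_L = w with MP_L = 3·L^(-1/2), the labor demand is L(w) = (42/w)^(2).
At w = 7: L = 36. At w = 14: L = 9.
ΔL = 9 − 36 = -27.

ΔL = -27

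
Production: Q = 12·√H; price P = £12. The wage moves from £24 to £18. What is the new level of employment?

H* = 16

From P·MP_H = w with MP_H = 6·H^(-1/2), the labor demand is H(w) = (72/w)^(2).
At w = 24: H = 9. At w = 18: H = 16.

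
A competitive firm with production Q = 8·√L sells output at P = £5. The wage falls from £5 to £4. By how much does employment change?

From P·MP_L = w with MP_L = 4·L^(-1/2), the labor demand is L(w) = (20/w)^(2).
At w = 5: L = 16. At w = 4: L = 25.
ΔL = 25 − 16 = 9.

ΔL = 9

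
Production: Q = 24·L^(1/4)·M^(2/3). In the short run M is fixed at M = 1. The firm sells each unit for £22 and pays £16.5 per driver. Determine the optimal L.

L* = 16

With M = 1, MP_L = (1/4)·24·L^(-3/4)·1^(2/3) = 6·L^(-3/4).
Profit maximization for a price taker requires P·MP_L = w: 22·6·L^(-3/4) = 16.5.
So L^(-3/4) = 0.125, which gives L = 16.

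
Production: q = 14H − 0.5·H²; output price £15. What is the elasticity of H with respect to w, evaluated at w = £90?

From P·MP_H = w with MP_H = 14 − H, labor demand is H(w) = 14 − w/15.
dH/dw = −1/(15) = -1/15.
At w = 90, H = 8, so ε = (dH/dw)·(w/H) = (-1/15)·(90/8) = -0.75.

ε = -0.75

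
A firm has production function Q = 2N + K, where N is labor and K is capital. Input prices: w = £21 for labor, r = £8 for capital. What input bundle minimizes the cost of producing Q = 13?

The inputs are perfect substitutes, so the firm uses whichever has the lower cost per unit of output.
Cost per unit of output via N is 10.5; via K it is 8. K is cheaper.
Producing Q = 13 with K alone: N = 0, K = 13.

N* = 0, K* = 13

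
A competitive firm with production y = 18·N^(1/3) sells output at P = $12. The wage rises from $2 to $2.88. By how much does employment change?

ΔN = -91

From P·MP_N = w with MP_N = 6·N^(-2/3), the labor demand is N(w) = (72/w)^(3/2).
At w = 2: N = 216. At w = 2.88: N = 125.
ΔN = 125 − 216 = -91.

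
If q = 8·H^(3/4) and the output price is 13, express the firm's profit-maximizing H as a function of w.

MP_H = (3/4)·8·H^(-1/4) = 6·H^(-1/4).
Setting P·MP_H = w: 78·H^(-1/4) = w.
Solving for H: H^(-1/4) = w/78, so H = (78/w)^(4).

H(w) = (78/w)^(4)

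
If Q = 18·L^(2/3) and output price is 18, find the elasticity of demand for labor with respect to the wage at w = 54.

MP_L = (2/3)·18·L^(-1/3), so P·MP_L = w gives 216·L^(-1/3) = w.
Solving, L(w) = (216/w)^(3). This is a constant-elasticity form: L ∝ w^(−3), so ε = −3.

ε = -3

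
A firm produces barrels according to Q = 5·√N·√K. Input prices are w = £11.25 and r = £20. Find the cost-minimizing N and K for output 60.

N* = 16, K* = 9

Cost minimization requires the marginal rate of technical substitution to equal the input-price ratio: MP_N/MP_K = w/r.
Here MP_N/MP_K = (1/2)·(K/N)/(1/2) = (K/N). Setting this equal to 11.25/20 = 0.5625 gives K = 0.5625N.
Substituting into Q = 60: 5·N^(1/2)·(0.5625N)^(1/2) = 60.
Solving, N = 16 and K = 9.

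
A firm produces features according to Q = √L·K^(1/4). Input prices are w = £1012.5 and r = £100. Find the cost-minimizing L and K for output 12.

L* = 16, K* = 81

Cost minimization requires the marginal rate of technical substitution to equal the input-price ratio: MP_L/MP_K = w/r.
Here MP_L/MP_K = (1/2)·(K/L)/(1/4) = 2·(K/L). Setting this equal to 1012.5/100 = 10.125 gives K = 5.0625L.
Substituting into Q = 12: L^(1/2)·(5.0625L)^(1/4) = 12.
Solving, L = 16 and K = 81.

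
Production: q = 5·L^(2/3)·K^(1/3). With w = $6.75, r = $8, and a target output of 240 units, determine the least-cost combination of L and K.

Cost minimization requires the marginal rate of technical substitution to equal the input-price ratio: MP_L/MP_K = w/r.
Here MP_L/MP_K = (2/3)·(K/L)/(1/3) = 2·(K/L). Setting this equal to 6.75/8 = 0.84375 gives K = 0.421875L.
Substituting into q = 240: 5·L^(2/3)·(0.421875L)^(1/3) = 240.
Solving, L = 64 and K = 27.

L* = 64, K* = 27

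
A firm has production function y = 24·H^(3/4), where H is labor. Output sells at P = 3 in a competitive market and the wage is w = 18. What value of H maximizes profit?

H* = 81

MP_H = (3/4)·24·H^(-1/4) = 18·H^(-1/4).
Profit maximization for a price taker requires P·MP_H = w: 3·18·H^(-1/4) = 18.
So H^(-1/4) = 1/3, which gives H = 81.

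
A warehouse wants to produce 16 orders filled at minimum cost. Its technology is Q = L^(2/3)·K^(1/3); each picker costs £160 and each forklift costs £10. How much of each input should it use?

L* = 8, K* = 64

Cost minimization requires the marginal rate of technical substitution to equal the input-price ratio: MP_L/MP_K = w/r.
Here MP_L/MP_K = (2/3)·(K/L)/(1/3) = 2·(K/L). Setting this equal to 160/10 = 16 gives K = 8L.
Substituting into Q = 16: L^(2/3)·(8L)^(1/3) = 16.
Solving, L = 8 and K = 64.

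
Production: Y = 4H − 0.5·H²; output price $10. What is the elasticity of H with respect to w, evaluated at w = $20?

ε = -1

From P·MP_H = w with MP_H = 4 − H, labor demand is H(w) = 4 − w/10.
dH/dw = −1/(10) = -0.1.
At w = 20, H = 2, so ε = (dH/dw)·(w/H) = (-0.1)·(20/2) = -1.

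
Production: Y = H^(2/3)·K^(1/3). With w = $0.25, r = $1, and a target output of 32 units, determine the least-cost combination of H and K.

Cost minimization requires the marginal rate of technical substitution to equal the input-price ratio: MP_H/MP_K = w/r.
Here MP_H/MP_K = (2/3)·(K/H)/(1/3) = 2·(K/H). Setting this equal to 0.25/1 = 0.25 gives K = 0.125H.
Substituting into Y = 32: H^(2/3)·(0.125H)^(1/3) = 32.
Solving, H = 64 and K = 8.

H* = 64, K* = 8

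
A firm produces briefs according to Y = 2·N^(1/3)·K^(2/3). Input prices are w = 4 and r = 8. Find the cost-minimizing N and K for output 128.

N* = 64, K* = 64

Cost minimization requires the marginal rate of technical substitution to equal the input-price ratio: MP_N/MP_K = w/r.
Here MP_N/MP_K = (1/3)·(K/N)/(2/3) = 0.5·(K/N). Setting this equal to 4/8 = 0.5 gives K = N.
Substituting into Y = 128: 2·N^(1/3)·(N)^(2/3) = 128.
Solving, N = 64 and K = 64.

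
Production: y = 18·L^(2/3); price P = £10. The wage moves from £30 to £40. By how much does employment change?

From P·MP_L = w with MP_L = 12·L^(-1/3), the labor demand is L(w) = (120/w)^(3).
At w = 30: L = 64. At w = 40: L = 27.
ΔL = 27 − 64 = -37.

ΔL = -37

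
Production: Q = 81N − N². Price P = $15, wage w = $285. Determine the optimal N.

N* = 31

The marginal product of N is MP_N = 81 − 2N.
A price-taking firm hires until the value of the marginal product equals the wage: P·MP_N = w, so 15·(81 − 2N) = 285.
Then 81 − 2N = 19, giving N = 31.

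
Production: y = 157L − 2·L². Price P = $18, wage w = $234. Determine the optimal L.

L* = 36

The marginal product of L is MP_L = 157 − 4L.
A price-taking firm hires until the value of the marginal product equals the wage: P·MP_L = w, so 18·(157 − 4L) = 234.
Then 157 − 4L = 13, giving L = 36.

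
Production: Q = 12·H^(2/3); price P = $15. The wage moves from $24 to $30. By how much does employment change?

ΔH = -61

From P·MP_H = w with MP_H = 8·H^(-1/3), the labor demand is H(w) = (120/w)^(3).
At w = 24: H = 125. At w = 30: H = 64.
ΔH = 64 − 125 = -61.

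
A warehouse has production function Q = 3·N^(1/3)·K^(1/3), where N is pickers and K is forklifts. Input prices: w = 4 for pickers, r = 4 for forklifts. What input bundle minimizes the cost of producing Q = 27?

N* = 27, K* = 27

Cost minimization requires the marginal rate of technical substitution to equal the input-price ratio: MP_N/MP_K = w/r.
Here MP_N/MP_K = (1/3)·(K/N)/(1/3) = (K/N). Setting this equal to 4/4 = 1 gives K = N.
Substituting into Q = 27: 3·N^(1/3)·(N)^(1/3) = 27.
Solving, N = 27 and K = 27.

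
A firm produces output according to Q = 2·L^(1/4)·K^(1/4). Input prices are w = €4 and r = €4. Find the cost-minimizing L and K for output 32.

Cost minimization requires the marginal rate of technical substitution to equal the input-price ratio: MP_L/MP_K = w/r.
Here MP_L/MP_K = (1/4)·(K/L)/(1/4) = (K/L). Setting this equal to 4/4 = 1 gives K = L.
Substituting into Q = 32: 2·L^(1/4)·(L)^(1/4) = 32.
Solving, L = 256 and K = 256.

L* = 256, K* = 256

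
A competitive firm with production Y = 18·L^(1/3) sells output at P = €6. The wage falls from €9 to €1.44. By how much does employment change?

From P·MP_L = w with MP_L = 6·L^(-2/3), the labor demand is L(w) = (36/w)^(3/2).
At w = 9: L = 8. At w = 1.44: L = 125.
ΔL = 125 − 8 = 117.

ΔL = 117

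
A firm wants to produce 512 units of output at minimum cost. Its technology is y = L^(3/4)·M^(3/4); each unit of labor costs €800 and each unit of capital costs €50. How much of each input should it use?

Cost minimization requires the marginal rate of technical substitution to equal the input-price ratio: MP_L/MP_M = w/r.
Here MP_L/MP_M = (3/4)·(M/L)/(3/4) = (M/L). Setting this equal to 800/50 = 16 gives M = 16L.
Substituting into y = 512: L^(3/4)·(16L)^(3/4) = 512.
Solving, L = 16 and M = 256.

L* = 16, M* = 256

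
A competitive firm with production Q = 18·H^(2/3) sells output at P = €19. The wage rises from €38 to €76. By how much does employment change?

ΔH = -189

From P·MP_H = w with MP_H = 12·H^(-1/3), the labor demand is H(w) = (228/w)^(3).
At w = 38: H = 216. At w = 76: H = 27.
ΔH = 27 − 216 = -189.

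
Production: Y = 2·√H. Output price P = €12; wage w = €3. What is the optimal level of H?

MP_H = (1/2)·2·H^(-1/2) = H^(-1/2).
Profit maximization for a price taker requires P·MP_H = w: 12·H^(-1/2) = 3.
So H^(-1/2) = 0.25, which gives H = 16.

H* = 16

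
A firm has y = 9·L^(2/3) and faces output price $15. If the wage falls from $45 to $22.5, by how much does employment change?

From P·MP_L = w with MP_L = 6·L^(-1/3), the labor demand is L(w) = (90/w)^(3).
At w = 45: L = 8. At w = 22.5: L = 64.
ΔL = 64 − 8 = 56.

ΔL = 56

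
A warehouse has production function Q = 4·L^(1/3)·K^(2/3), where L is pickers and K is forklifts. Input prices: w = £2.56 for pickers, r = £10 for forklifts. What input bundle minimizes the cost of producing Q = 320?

Cost minimization requires the marginal rate of technical substitution to equal the input-price ratio: MP_L/MP_K = w/r.
Here MP_L/MP_K = (1/3)·(K/L)/(2/3) = 0.5·(K/L). Setting this equal to 2.56/10 = 0.256 gives K = 0.512L.
Substituting into Q = 320: 4·L^(1/3)·(0.512L)^(2/3) = 320.
Solving, L = 125 and K = 64.

L* = 125, K* = 64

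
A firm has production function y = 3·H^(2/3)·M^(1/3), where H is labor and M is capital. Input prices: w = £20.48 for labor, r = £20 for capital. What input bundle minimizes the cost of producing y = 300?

H* = 125, M* = 64

Cost minimization requires the marginal rate of technical substitution to equal the input-price ratio: MP_H/MP_M = w/r.
Here MP_H/MP_M = (2/3)·(M/H)/(1/3) = 2·(M/H). Setting this equal to 20.48/20 = 1.024 gives M = 0.512H.
Substituting into y = 300: 3·H^(2/3)·(0.512H)^(1/3) = 300.
Solving, H = 125 and M = 64.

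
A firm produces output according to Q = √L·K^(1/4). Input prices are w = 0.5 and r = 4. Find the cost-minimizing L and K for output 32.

Cost minimization requires the marginal rate of technical substitution to equal the input-price ratio: MP_L/MP_K = w/r.
Here MP_L/MP_K = (1/2)·(K/L)/(1/4) = 2·(K/L). Setting this equal to 0.5/4 = 0.125 gives K = 0.0625L.
Substituting into Q = 32: L^(1/2)·(0.0625L)^(1/4) = 32.
Solving, L = 256 and K = 16.

L* = 256, K* = 16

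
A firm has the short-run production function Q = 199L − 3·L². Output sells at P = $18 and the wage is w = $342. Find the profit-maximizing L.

L* = 30

The marginal product of L is MP_L = 199 − 6L.
A price-taking firm hires until the value of the marginal product equals the wage: P·MP_L = w, so 18·(199 − 6L) = 342.
Then 199 − 6L = 19, giving L = 30.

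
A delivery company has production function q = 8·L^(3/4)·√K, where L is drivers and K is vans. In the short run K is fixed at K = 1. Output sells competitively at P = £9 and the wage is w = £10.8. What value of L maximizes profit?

With K = 1, MP_L = (3/4)·8·L^(-1/4)·1^(1/2) = 6·L^(-1/4).
Profit maximization for a price taker requires P·MP_L = w: 9·6·L^(-1/4) = 10.8.
So L^(-1/4) = 0.2, which gives L = 625.

L* = 625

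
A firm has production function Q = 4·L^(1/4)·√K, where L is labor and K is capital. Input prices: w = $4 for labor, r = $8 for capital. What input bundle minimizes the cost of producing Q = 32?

Cost minimization requires the marginal rate of technical substitution to equal the input-price ratio: MP_L/MP_K = w/r.
Here MP_L/MP_K = (1/4)·(K/L)/(1/2) = 0.5·(K/L). Setting this equal to 4/8 = 0.5 gives K = L.
Substituting into Q = 32: 4·L^(1/4)·(L)^(1/2) = 32.
Solving, L = 16 and K = 16.

L* = 16, K* = 16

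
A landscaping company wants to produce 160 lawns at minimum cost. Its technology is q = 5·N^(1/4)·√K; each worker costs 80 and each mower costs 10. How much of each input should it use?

Cost minimization requires the marginal rate of technical substitution to equal the input-price ratio: MP_N/MP_K = w/r.
Here MP_N/MP_K = (1/4)·(K/N)/(1/2) = 0.5·(K/N). Setting this equal to 80/10 = 8 gives K = 16N.
Substituting into q = 160: 5·N^(1/4)·(16N)^(1/2) = 160.
Solving, N = 16 and K = 256.

N* = 16, K* = 256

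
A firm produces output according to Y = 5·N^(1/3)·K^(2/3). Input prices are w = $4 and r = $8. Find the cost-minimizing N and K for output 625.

N* = 125, K* = 125

Cost minimization requires the marginal rate of technical substitution to equal the input-price ratio: MP_N/MP_K = w/r.
Here MP_N/MP_K = (1/3)·(K/N)/(2/3) = 0.5·(K/N). Setting this equal to 4/8 = 0.5 gives K = N.
Substituting into Y = 625: 5·N^(1/3)·(N)^(2/3) = 625.
Solving, N = 125 and K = 125.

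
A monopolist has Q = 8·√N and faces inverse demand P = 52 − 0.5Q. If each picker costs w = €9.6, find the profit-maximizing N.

N* = 25

Marginal revenue from the inverse demand is MR = 52 − Q.
The marginal product is MP_N = 4·N^(-1/2).
A monopolist hires until marginal revenue product equals the wage: MR·MP_N = w.
At N, Q = 8·√N. Substituting and solving: (52 − 8·√N)·4·N^(-1/2) = 9.6 gives N = 25.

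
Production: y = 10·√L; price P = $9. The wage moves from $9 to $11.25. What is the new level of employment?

L* = 16

From P·MP_L = w with MP_L = 5·L^(-1/2), the labor demand is L(w) = (45/w)^(2).
At w = 9: L = 25. At w = 11.25: L = 16.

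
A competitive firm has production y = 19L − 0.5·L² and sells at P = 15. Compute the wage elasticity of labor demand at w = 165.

ε = -1.375

From P·MP_L = w with MP_L = 19 − L, labor demand is L(w) = 19 − w/15.
dL/dw = −1/(15) = -1/15.
At w = 165, L = 8, so ε = (dL/dw)·(w/L) = (-1/15)·(165/8) = -1.375.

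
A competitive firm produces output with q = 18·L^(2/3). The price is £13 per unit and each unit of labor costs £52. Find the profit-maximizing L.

L* = 27

MP_L = (2/3)·18·L^(-1/3) = 12·L^(-1/3).
Profit maximization for a price taker requires P·MP_L = w: 13·12·L^(-1/3) = 52.
So L^(-1/3) = 1/3, which gives L = 27.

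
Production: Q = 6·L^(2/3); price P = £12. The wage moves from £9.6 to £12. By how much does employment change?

From P·MP_L = w with MP_L = 4·L^(-1/3), the labor demand is L(w) = (48/w)^(3).
At w = 9.6: L = 125. At w = 12: L = 64.
ΔL = 64 − 125 = -61.

ΔL = -61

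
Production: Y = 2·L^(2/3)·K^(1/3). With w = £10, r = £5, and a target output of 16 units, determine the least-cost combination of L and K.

Cost minimization requires the marginal rate of technical substitution to equal the input-price ratio: MP_L/MP_K = w/r.
Here MP_L/MP_K = (2/3)·(K/L)/(1/3) = 2·(K/L). Setting this equal to 10/5 = 2 gives K = L.
Substituting into Y = 16: 2·L^(2/3)·(L)^(1/3) = 16.
Solving, L = 8 and K = 8.

L* = 8, K* = 8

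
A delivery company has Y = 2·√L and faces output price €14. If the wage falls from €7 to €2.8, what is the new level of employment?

From P·MP_L = w with MP_L = L^(-1/2), the labor demand is L(w) = (14/w)^(2).
At w = 7: L = 4. At w = 2.8: L = 25.

L* = 25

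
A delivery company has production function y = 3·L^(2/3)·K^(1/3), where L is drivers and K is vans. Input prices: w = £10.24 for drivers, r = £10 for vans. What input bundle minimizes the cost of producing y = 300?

L* = 125, K* = 64

Cost minimization requires the marginal rate of technical substitution to equal the input-price ratio: MP_L/MP_K = w/r.
Here MP_L/MP_K = (2/3)·(K/L)/(1/3) = 2·(K/L). Setting this equal to 10.24/10 = 1.024 gives K = 0.512L.
Substituting into y = 300: 3·L^(2/3)·(0.512L)^(1/3) = 300.
Solving, L = 125 and K = 64.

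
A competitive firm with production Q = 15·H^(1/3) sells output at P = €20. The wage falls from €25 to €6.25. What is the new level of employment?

H* = 64

From P·MP_H = w with MP_H = 5·H^(-2/3), the labor demand is H(w) = (100/w)^(3/2).
At w = 25: H = 8. At w = 6.25: H = 64.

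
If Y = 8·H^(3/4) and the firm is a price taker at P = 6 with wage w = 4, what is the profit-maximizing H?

H* = 6561

MP_H = (3/4)·8·H^(-1/4) = 6·H^(-1/4).
Profit maximization for a price taker requires P·MP_H = w: 6·6·H^(-1/4) = 4.
So H^(-1/4) = 1/9, which gives H = 6561.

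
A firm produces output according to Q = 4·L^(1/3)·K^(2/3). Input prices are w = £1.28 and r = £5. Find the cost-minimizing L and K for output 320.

L* = 125, K* = 64

Cost minimization requires the marginal rate of technical substitution to equal the input-price ratio: MP_L/MP_K = w/r.
Here MP_L/MP_K = (1/3)·(K/L)/(2/3) = 0.5·(K/L). Setting this equal to 1.28/5 = 0.256 gives K = 0.512L.
Substituting into Q = 320: 4·L^(1/3)·(0.512L)^(2/3) = 320.
Solving, L = 125 and K = 64.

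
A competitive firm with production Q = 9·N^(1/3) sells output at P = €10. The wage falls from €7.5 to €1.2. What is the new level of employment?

From P·MP_N = w with MP_N = 3·N^(-2/3), the labor demand is N(w) = (30/w)^(3/2).
At w = 7.5: N = 8. At w = 1.2: N = 125.

N* = 125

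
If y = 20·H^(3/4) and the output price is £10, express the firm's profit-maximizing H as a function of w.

MP_H = (3/4)·20·H^(-1/4) = 15·H^(-1/4).
Setting P·MP_H = w: 150·H^(-1/4) = w.
Solving for H: H^(-1/4) = w/150, so H = (150/w)^(4).

H(w) = (150/w)^(4)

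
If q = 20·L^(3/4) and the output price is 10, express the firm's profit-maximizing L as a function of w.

L(w) = (150/w)^(4)

MP_L = (3/4)·20·L^(-1/4) = 15·L^(-1/4).
Setting P·MP_L = w: 150·L^(-1/4) = w.
Solving for L: L^(-1/4) = w/150, so L = (150/w)^(4).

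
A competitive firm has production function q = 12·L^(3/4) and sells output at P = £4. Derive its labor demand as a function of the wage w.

L(w) = 1679616/w^(4)

MP_L = (3/4)·12·L^(-1/4) = 9·L^(-1/4).
Setting P·MP_L = w: 36·L^(-1/4) = w.
Solving for L: L^(-1/4) = w/36, so L = (36/w)^(4).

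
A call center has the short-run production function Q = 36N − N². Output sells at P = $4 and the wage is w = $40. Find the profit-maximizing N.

The marginal product of N is MP_N = 36 − 2N.
A price-taking firm hires until the value of the marginal product equals the wage: P·MP_N = w, so 4·(36 − 2N) = 40.
Then 36 − 2N = 10, giving N = 13.

N* = 13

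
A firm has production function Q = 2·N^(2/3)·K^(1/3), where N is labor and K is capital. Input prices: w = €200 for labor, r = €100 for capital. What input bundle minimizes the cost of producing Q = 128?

Cost minimization requires the marginal rate of technical substitution to equal the input-price ratio: MP_N/MP_K = w/r.
Here MP_N/MP_K = (2/3)·(K/N)/(1/3) = 2·(K/N). Setting this equal to 200/100 = 2 gives K = N.
Substituting into Q = 128: 2·N^(2/3)·(N)^(1/3) = 128.
Solving, N = 64 and K = 64.

N* = 64, K* = 64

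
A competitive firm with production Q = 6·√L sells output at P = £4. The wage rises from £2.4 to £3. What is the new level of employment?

From P·MP_L = w with MP_L = 3·L^(-1/2), the labor demand is L(w) = (12/w)^(2).
At w = 2.4: L = 25. At w = 3: L = 16.

L* = 16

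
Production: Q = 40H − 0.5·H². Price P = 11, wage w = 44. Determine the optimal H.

The marginal product of H is MP_H = 40 − H.
A price-taking firm hires until the value of the marginal product equals the wage: P·MP_H = w, so 11·(40 − H) = 44.
Then 40 − H = 4, giving H = 36.

H* = 36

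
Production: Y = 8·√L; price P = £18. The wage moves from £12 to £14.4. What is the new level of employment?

From P·MP_L = w with MP_L = 4·L^(-1/2), the labor demand is L(w) = (72/w)^(2).
At w = 12: L = 36. At w = 14.4: L = 25.

L* = 25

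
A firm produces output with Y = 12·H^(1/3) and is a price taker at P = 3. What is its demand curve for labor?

MP_H = (1/3)·12·H^(-2/3) = 4·H^(-2/3).
Setting P·MP_H = w: 12·H^(-2/3) = w.
Solving for H: H^(-2/3) = w/12, so H = (12/w)^(3/2).

H(w) = (12/w)^(3/2)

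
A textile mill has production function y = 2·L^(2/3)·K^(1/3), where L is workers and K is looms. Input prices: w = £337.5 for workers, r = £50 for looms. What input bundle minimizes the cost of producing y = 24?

Cost minimization requires the marginal rate of technical substitution to equal the input-price ratio: MP_L/MP_K = w/r.
Here MP_L/MP_K = (2/3)·(K/L)/(1/3) = 2·(K/L). Setting this equal to 337.5/50 = 6.75 gives K = 3.375L.
Substituting into y = 24: 2·L^(2/3)·(3.375L)^(1/3) = 24.
Solving, L = 8 and K = 27.

L* = 8, K* = 27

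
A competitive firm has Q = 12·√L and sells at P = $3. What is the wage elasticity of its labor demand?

MP_L = (1/2)·12·L^(-1/2), so P·MP_L = w gives 18·L^(-1/2) = w.
Solving, L(w) = (18/w)^(2). This is a constant-elasticity form: L ∝ w^(−2), so ε = −2.

ε = -2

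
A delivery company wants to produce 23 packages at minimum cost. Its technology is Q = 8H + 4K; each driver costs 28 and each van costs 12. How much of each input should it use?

The inputs are perfect substitutes, so the firm uses whichever has the lower cost per unit of output.
Cost per unit of output via H is w/8 = 3.5; via K it is r/4 = 3. K is cheaper.
Producing Q = 23 with K alone: H = 0, K = 5.75.

H* = 0, K* = 5.75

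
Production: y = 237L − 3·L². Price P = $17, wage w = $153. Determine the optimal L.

The marginal product of L is MP_L = 237 − 6L.
A price-taking firm hires until the value of the marginal product equals the wage: P·MP_L = w, so 17·(237 − 6L) = 153.
Then 237 − 6L = 9, giving L = 38.

L* = 38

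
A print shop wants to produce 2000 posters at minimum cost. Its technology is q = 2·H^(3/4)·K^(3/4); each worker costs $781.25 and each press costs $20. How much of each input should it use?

H* = 16, K* = 625

Cost minimization requires the marginal rate of technical substitution to equal the input-price ratio: MP_H/MP_K = w/r.
Here MP_H/MP_K = (3/4)·(K/H)/(3/4) = (K/H). Setting this equal to 781.25/20 = 39.0625 gives K = 39.0625H.
Substituting into q = 2000: 2·H^(3/4)·(39.0625H)^(3/4) = 2000.
Solving, H = 16 and K = 625.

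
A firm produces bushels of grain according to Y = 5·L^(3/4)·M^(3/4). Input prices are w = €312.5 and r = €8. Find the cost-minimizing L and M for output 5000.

Cost minimization requires the marginal rate of technical substitution to equal the input-price ratio: MP_L/MP_M = w/r.
Here MP_L/MP_M = (3/4)·(M/L)/(3/4) = (M/L). Setting this equal to 312.5/8 = 39.0625 gives M = 39.0625L.
Substituting into Y = 5000: 5·L^(3/4)·(39.0625L)^(3/4) = 5000.
Solving, L = 16 and M = 625.

L* = 16, M* = 625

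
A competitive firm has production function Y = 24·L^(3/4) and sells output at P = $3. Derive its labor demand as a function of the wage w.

L(w) = 8503056/w^(4)

MP_L = (3/4)·24·L^(-1/4) = 18·L^(-1/4).
Setting P·MP_L = w: 54·L^(-1/4) = w.
Solving for L: L^(-1/4) = w/54, so L = (54/w)^(4).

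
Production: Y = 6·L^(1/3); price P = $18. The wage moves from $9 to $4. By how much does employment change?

ΔL = 19

From P·MP_L = w with MP_L = 2·L^(-2/3), the labor demand is L(w) = (36/w)^(3/2).
At w = 9: L = 8. At w = 4: L = 27.
ΔL = 27 − 8 = 19.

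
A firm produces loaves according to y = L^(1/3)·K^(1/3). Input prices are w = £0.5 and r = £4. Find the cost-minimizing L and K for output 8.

Cost minimization requires the marginal rate of technical substitution to equal the input-price ratio: MP_L/MP_K = w/r.
Here MP_L/MP_K = (1/3)·(K/L)/(1/3) = (K/L). Setting this equal to 0.5/4 = 0.125 gives K = 0.125L.
Substituting into y = 8: L^(1/3)·(0.125L)^(1/3) = 8.
Solving, L = 64 and K = 8.

L* = 64, K* = 8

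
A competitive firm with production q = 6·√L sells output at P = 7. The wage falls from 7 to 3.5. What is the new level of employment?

From P·MP_L = w with MP_L = 3·L^(-1/2), the labor demand is L(w) = (21/w)^(2).
At w = 7: L = 9. At w = 3.5: L = 36.

L* = 36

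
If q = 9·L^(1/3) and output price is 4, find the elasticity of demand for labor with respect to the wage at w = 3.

ε = -1.5

MP_L = (1/3)·9·L^(-2/3), so P·MP_L = w gives 12·L^(-2/3) = w.
Solving, L(w) = (12/w)^(3/2). This is a constant-elasticity form: L ∝ w^(−3/2), so ε = −3/2.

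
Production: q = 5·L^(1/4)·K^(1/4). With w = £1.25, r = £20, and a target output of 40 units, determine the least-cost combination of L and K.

Cost minimization requires the marginal rate of technical substitution to equal the input-price ratio: MP_L/MP_K = w/r.
Here MP_L/MP_K = (1/4)·(K/L)/(1/4) = (K/L). Setting this equal to 1.25/20 = 0.0625 gives K = 0.0625L.
Substituting into q = 40: 5·L^(1/4)·(0.0625L)^(1/4) = 40.
Solving, L = 256 and K = 16.

L* = 256, K* = 16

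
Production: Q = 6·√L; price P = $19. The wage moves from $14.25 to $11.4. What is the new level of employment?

From P·MP_L = w with MP_L = 3·L^(-1/2), the labor demand is L(w) = (57/w)^(2).
At w = 14.25: L = 16. At w = 11.4: L = 25.

L* = 25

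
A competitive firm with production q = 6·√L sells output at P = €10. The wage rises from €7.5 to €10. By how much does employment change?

ΔL = -7

From P·MP_L = w with MP_L = 3·L^(-1/2), the labor demand is L(w) = (30/w)^(2).
At w = 7.5: L = 16. At w = 10: L = 9.
ΔL = 9 − 16 = -7.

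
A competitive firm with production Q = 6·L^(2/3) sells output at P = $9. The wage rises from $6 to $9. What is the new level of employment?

L* = 64

From P·MP_L = w with MP_L = 4·L^(-1/3), the labor demand is L(w) = (36/w)^(3).
At w = 6: L = 216. At w = 9: L = 64.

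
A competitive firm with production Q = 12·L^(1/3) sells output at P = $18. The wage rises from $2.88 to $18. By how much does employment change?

ΔL = -117

From P·MP_L = w with MP_L = 4·L^(-2/3), the labor demand is L(w) = (72/w)^(3/2).
At w = 2.88: L = 125. At w = 18: L = 8.
ΔL = 8 − 125 = -117.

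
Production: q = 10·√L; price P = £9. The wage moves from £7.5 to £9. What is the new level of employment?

From P·MP_L = w with MP_L = 5·L^(-1/2), the labor demand is L(w) = (45/w)^(2).
At w = 7.5: L = 36. At w = 9: L = 25.

L* = 25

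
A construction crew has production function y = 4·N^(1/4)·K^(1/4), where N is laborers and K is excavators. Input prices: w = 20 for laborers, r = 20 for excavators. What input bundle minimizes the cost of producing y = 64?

N* = 256, K* = 256

Cost minimization requires the marginal rate of technical substitution to equal the input-price ratio: MP_N/MP_K = w/r.
Here MP_N/MP_K = (1/4)·(K/N)/(1/4) = (K/N). Setting this equal to 20/20 = 1 gives K = N.
Substituting into y = 64: 4·N^(1/4)·(N)^(1/4) = 64.
Solving, N = 256 and K = 256.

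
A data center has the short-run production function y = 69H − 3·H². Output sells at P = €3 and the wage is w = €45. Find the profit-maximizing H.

H* = 9

The marginal product of H is MP_H = 69 − 6H.
A price-taking firm hires until the value of the marginal product equals the wage: P·MP_H = w, so 3·(69 − 6H) = 45.
Then 69 − 6H = 15, giving H = 9.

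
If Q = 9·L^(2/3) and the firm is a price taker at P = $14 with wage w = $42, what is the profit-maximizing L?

MP_L = (2/3)·9·L^(-1/3) = 6·L^(-1/3).
Profit maximization for a price taker requires P·MP_L = w: 14·6·L^(-1/3) = 42.
So L^(-1/3) = 0.5, which gives L = 8.

L* = 8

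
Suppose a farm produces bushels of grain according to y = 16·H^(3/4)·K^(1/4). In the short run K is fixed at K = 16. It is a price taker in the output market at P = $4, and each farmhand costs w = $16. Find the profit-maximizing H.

With K = 16, MP_H = (3/4)·16·H^(-1/4)·16^(1/4) = 24·H^(-1/4).
Profit maximization for a price taker requires P·MP_H = w: 4·24·H^(-1/4) = 16.
So H^(-1/4) = 1/6, which gives H = 1296.

H* = 1296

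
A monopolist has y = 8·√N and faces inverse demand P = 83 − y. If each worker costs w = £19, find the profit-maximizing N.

N* = 16

Marginal revenue from the inverse demand is MR = 83 − 2y.
The marginal product is MP_N = 4·N^(-1/2).
A monopolist hires until marginal revenue product equals the wage: MR·MP_N = w.
At N, y = 8·√N. Substituting and solving: (83 − 16·√N)·4·N^(-1/2) = 19 gives N = 16.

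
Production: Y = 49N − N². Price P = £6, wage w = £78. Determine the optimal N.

The marginal product of N is MP_N = 49 − 2N.
A price-taking firm hires until the value of the marginal product equals the wage: P·MP_N = w, so 6·(49 − 2N) = 78.
Then 49 − 2N = 13, giving N = 18.

N* = 18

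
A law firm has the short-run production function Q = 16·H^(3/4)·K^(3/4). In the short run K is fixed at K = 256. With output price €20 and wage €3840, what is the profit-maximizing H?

With K = 256, MP_H = (3/4)·16·H^(-1/4)·256^(3/4) = 768·H^(-1/4).
Profit maximization for a price taker requires P·MP_H = w: 20·768·H^(-1/4) = 3840.
So H^(-1/4) = 0.25, which gives H = 256.

H* = 256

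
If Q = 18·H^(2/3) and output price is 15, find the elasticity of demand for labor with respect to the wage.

ε = -3

MP_H = (2/3)·18·H^(-1/3), so P·MP_H = w gives 180·H^(-1/3) = w.
Solving, H(w) = (180/w)^(3). This is a constant-elasticity form: H ∝ w^(−3), so ε = −3.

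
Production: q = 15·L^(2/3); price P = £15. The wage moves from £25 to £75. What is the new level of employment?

L* = 8

From P·MP_L = w with MP_L = 10·L^(-1/3), the labor demand is L(w) = (150/w)^(3).
At w = 25: L = 216. At w = 75: L = 8.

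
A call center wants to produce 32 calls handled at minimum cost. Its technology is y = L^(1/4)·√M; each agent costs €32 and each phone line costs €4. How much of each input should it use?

L* = 16, M* = 256

Cost minimization requires the marginal rate of technical substitution to equal the input-price ratio: MP_L/MP_M = w/r.
Here MP_L/MP_M = (1/4)·(M/L)/(1/2) = 0.5·(M/L). Setting this equal to 32/4 = 8 gives M = 16L.
Substituting into y = 32: L^(1/4)·(16L)^(1/2) = 32.
Solving, L = 16 and M = 256.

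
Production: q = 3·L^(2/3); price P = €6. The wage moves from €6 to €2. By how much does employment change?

From P·MP_L = w with MP_L = 2·L^(-1/3), the labor demand is L(w) = (12/w)^(3).
At w = 6: L = 8. At w = 2: L = 216.
ΔL = 216 − 8 = 208.

ΔL = 208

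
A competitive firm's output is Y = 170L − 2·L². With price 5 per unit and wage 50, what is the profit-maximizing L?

The marginal product of L is MP_L = 170 − 4L.
A price-taking firm hires until the value of the marginal product equals the wage: P·MP_L = w, so 5·(170 − 4L) = 50.
Then 170 − 4L = 10, giving L = 40.

L* = 40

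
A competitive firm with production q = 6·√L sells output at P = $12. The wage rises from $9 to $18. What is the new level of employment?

From P·MP_L = w with MP_L = 3·L^(-1/2), the labor demand is L(w) = (36/w)^(2).
At w = 9: L = 16. At w = 18: L = 4.

L* = 4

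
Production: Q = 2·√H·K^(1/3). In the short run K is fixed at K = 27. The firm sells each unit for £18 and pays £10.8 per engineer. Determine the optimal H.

H* = 25

With K = 27, MP_H = (1/2)·2·H^(-1/2)·27^(1/3) = 3·H^(-1/2).
Profit maximization for a price taker requires P·MP_H = w: 18·3·H^(-1/2) = 10.8.
So H^(-1/2) = 0.2, which gives H = 25.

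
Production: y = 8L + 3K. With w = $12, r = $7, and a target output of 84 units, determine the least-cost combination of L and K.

L* = 10.5, K* = 0

The inputs are perfect substitutes, so the firm uses whichever has the lower cost per unit of output.
Cost per unit of output via L is w/8 = 1.5; via K it is r/3 = 7/3. L is cheaper.
Producing y = 84 with L alone: L = 10.5, K = 0.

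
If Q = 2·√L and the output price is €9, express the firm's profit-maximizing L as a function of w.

MP_L = (1/2)·2·L^(-1/2) = L^(-1/2).
Setting P·MP_L = w: 9·L^(-1/2) = w.
Solving for L: L^(-1/2) = w/9, so L = (9/w)^(2).

L(w) = 81/w²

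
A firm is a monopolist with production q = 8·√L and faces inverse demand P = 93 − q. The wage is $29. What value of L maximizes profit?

Marginal revenue from the inverse demand is MR = 93 − 2q.
The marginal product is MP_L = 4·L^(-1/2).
A monopolist hires until marginal revenue product equals the wage: MR·MP_L = w.
At L, q = 8·√L. Substituting and solving: (93 − 16·√L)·4·L^(-1/2) = 29 gives L = 16.

L* = 16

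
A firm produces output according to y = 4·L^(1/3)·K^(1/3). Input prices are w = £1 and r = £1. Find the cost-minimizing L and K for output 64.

Cost minimization requires the marginal rate of technical substitution to equal the input-price ratio: MP_L/MP_K = w/r.
Here MP_L/MP_K = (1/3)·(K/L)/(1/3) = (K/L). Setting this equal to 1/1 = 1 gives K = L.
Substituting into y = 64: 4·L^(1/3)·(L)^(1/3) = 64.
Solving, L = 64 and K = 64.

L* = 64, K* = 64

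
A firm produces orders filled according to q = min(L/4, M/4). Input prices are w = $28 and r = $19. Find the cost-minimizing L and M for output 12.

L* = 48, M* = 48

With a fixed-proportions technology, the cost-minimizing bundle uses no slack in either input: L/4 = M/4 = q.
So L = 4·12 = 48 and M = 4·12 = 48.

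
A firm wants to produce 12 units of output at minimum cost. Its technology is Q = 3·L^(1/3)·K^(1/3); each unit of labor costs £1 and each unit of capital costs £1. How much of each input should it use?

Cost minimization requires the marginal rate of technical substitution to equal the input-price ratio: MP_L/MP_K = w/r.
Here MP_L/MP_K = (1/3)·(K/L)/(1/3) = (K/L). Setting this equal to 1/1 = 1 gives K = L.
Substituting into Q = 12: 3·L^(1/3)·(L)^(1/3) = 12.
Solving, L = 8 and K = 8.

L* = 8, K* = 8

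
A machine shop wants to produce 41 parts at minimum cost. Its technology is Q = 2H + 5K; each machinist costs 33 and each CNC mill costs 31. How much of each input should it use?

H* = 0, K* = 8.2

The inputs are perfect substitutes, so the firm uses whichever has the lower cost per unit of output.
Cost per unit of output via H is w/2 = 16.5; via K it is r/5 = 6.2. K is cheaper.
Producing Q = 41 with K alone: H = 0, K = 8.2.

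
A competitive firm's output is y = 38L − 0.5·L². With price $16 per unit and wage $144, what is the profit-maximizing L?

L* = 29

The marginal product of L is MP_L = 38 − L.
A price-taking firm hires until the value of the marginal product equals the wage: P·MP_L = w, so 16·(38 − L) = 144.
Then 38 − L = 9, giving L = 29.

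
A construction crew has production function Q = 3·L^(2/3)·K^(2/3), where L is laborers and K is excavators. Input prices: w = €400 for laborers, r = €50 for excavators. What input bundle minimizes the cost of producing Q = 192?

L* = 8, K* = 64

Cost minimization requires the marginal rate of technical substitution to equal the input-price ratio: MP_L/MP_K = w/r.
Here MP_L/MP_K = (2/3)·(K/L)/(2/3) = (K/L). Setting this equal to 400/50 = 8 gives K = 8L.
Substituting into Q = 192: 3·L^(2/3)·(8L)^(2/3) = 192.
Solving, L = 8 and K = 64.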